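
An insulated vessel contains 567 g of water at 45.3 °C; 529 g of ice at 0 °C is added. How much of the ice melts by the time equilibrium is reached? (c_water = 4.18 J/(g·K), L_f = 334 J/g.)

m_melted ≈ 321 g

Cooling the water to 0 °C releases 567×4.18×45.3 = 107364 J.
Fully melting the ice requires m_ice L_f = 529×334 = 176686 J.
That's not enough to melt it all — equilibrium is at 0 °C with ice remaining.
m_melted×334 = 107364  ⇒  m_melted ≈ 321.4 g.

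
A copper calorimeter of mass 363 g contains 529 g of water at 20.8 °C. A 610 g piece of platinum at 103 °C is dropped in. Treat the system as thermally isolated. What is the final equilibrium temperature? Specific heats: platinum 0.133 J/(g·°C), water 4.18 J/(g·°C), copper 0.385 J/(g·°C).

Energy conservation, ΣQ = 0:
610*0.133*(T − 103) + 529*4.18*(T − 20.8) + 363*0.385*(T − 20.8) = 0
(81.13 + 2211.2 + 139.75) T = 81.13*103 + 2211.2*20.8 + 139.75*20.8
T = 57257/2432.1 ≈ 23.54 °C

T_f ≈ 23.5 °C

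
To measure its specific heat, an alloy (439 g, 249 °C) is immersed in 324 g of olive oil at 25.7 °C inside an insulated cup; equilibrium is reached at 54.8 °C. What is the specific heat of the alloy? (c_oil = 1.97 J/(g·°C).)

Conservation of energy gives ΣQ = 0:
439×c×(54.8 − 249) + 324×1.97×(54.8 − 25.7) = 0
-85254 c = -18574
c = -18574/-85254 ≈ 0.2179 J/(g·°C)

c ≈ 0.218 J/(g·°C)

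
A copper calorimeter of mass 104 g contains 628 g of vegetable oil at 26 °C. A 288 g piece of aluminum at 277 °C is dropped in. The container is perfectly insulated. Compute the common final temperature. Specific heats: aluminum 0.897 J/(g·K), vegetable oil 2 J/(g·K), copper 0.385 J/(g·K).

T_f ≈ 67.7 °C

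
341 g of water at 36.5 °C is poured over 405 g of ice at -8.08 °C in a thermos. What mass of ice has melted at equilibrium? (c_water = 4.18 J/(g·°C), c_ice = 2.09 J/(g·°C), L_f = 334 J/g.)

Heat available from the water dropping to 0 °C: 341·4.18·36.5 = 52026 J.
Of that, 405·2.09·8.08 = 6839.3 J goes to bring the ice to 0 °C, leaving 45187 J.
Fully melting the ice requires m_ice L_f = 405·334 = 135270 J.
45187 J < 135270 J, so only part of the ice melts and the system sits at 0 °C.
m_melted·334 = 45187  ⇒  m_melted ≈ 135.3 g.

m_melted ≈ 135 g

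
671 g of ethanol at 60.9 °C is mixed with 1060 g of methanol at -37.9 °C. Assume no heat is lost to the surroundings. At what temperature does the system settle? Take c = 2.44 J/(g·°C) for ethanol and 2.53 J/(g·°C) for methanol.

Energy conservation, ΣQ = 0:
671×2.44×(T − 60.9) + 1060×2.53×(T − (-37.9)) = 0
(1637.2 + 2681.8) T = 1637.2×60.9 + 2681.8×(-37.9)
T ≈ -0.45 °C

T_f ≈ -0.4 °C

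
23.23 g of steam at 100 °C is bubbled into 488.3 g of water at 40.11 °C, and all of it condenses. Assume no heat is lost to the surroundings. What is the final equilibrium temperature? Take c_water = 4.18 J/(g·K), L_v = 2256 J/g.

Energy conservation, ΣQ = 0:
condense steam: −23.23·2256 = −52407; condensed water 100 °C→T: 97.1(T − 100); original water: 2041.1(T − 40.11)
2138.2 T = 52407 + 9710.1 + 81868 = 143985
T ≈ 67.34 °C, under the boiling point, so the assumption holds.

T_f ≈ 67.3 °C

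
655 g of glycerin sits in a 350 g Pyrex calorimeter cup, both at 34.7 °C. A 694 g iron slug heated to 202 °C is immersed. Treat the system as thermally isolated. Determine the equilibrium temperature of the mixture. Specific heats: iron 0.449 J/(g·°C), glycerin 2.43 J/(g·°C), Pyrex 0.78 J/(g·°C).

T_f ≈ 58.7 °C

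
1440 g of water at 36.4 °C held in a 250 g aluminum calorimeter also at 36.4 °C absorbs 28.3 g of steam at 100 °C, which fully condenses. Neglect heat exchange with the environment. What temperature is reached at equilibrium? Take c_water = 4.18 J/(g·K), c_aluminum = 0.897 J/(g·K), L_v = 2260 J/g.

T_f ≈ 47.6 °C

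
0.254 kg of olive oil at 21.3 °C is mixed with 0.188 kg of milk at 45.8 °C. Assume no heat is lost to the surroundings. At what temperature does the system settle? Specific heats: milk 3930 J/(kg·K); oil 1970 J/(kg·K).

Energy conservation, ΣQ = 0:
0.188·3930·(T − 45.8) + 0.254·1970·(T − 21.3) = 0
738.84(T − 45.8) + 500.38(T − 21.3) = 0
(738.84 + 500.38) T = 738.84·45.8 + 500.38·21.3
T = 44497/1239.2 ≈ 35.91 °C

T_f ≈ 35.9 °C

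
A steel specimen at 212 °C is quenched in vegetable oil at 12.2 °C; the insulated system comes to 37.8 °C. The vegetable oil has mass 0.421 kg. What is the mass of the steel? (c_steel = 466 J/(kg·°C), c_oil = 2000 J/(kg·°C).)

m ≈ 0.266 kg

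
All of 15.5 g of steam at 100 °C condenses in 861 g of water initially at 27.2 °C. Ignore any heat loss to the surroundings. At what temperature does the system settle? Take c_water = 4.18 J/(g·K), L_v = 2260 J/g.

T_f ≈ 38.0 °C

Sum of m c ΔT and latent-heat terms is zero:
steam→water at 100 °C releases m L_v = 15.5·2260 = 35030; condensed water 100 °C→T: 64.79(T − 100); original water: 3599(T − 27.2)
3663.8 T = 35030 + 6479 + 97892 = 139401
T ≈ 38.05 °C — below 100 °C, confirming all the steam condensed.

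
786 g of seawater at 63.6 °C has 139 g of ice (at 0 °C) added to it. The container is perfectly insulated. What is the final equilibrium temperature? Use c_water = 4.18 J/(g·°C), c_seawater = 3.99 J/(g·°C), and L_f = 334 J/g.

Conservation of energy gives ΣQ = 0:
melt ice: 139·334 = 46426
  warm the meltwater: 581.02 T
  seawater: 3136.1(T − 63.6)
3717.2 T = 199459 − 46426 = 153033
T ≈ 41.17 °C (positive, so assuming full melt was valid).

T_f ≈ 41.2 °C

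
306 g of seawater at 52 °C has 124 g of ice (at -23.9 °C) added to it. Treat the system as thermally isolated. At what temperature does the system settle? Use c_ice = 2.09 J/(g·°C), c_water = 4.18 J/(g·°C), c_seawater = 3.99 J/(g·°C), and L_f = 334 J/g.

T_f ≈ 9.1 °C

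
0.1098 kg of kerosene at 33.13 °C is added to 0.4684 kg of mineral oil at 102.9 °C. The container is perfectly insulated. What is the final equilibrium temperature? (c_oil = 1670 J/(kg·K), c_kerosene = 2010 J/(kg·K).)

T_f ≈ 87.5 °C

T_f = Σ m_i c_i T_i / Σ m_i c_i:
T_f = (782.23×102.9 + 220.7×33.13) / (782.23 + 220.7)
    = 87803 / 1002.9 ≈ 87.55 °C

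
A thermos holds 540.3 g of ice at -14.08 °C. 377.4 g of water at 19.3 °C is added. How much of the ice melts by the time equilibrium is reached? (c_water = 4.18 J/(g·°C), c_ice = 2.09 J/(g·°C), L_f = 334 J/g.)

m_melted ≈ 43.6 g

Heat available from the water dropping to 0 °C: 377.4·4.18·19.3 = 30446 J.
Warming the ice to 0 °C takes 540.3·2.09·14.08 = 15900 J, leaving 14547 J for melting.
Fully melting the ice requires m_ice L_f = 540.3·334 = 180460 J.
Since 14547 < 180460 J, not all the ice melts; equilibrium is at 0 °C.
m_melted·334 = 14547  ⇒  m_melted ≈ 43.55 g.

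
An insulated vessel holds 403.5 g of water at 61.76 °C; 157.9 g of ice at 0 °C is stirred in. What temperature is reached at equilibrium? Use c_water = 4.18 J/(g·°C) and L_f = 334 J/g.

T_f ≈ 21.9 °C

Heat gained plus heat lost sum to zero:
fusion: m_ice L_f = 157.9·334 = 52739
  meltwater 0→T: 157.9·4.18·T = 660.02 T
  water cools: 403.5·4.18·(T − 61.76) = 1686.6(T − 61.76)
2346.7 T = 104166 − 52739 = 51428
T ≈ 21.92 °C. Since T > 0 °C, the all-ice-melts assumption holds.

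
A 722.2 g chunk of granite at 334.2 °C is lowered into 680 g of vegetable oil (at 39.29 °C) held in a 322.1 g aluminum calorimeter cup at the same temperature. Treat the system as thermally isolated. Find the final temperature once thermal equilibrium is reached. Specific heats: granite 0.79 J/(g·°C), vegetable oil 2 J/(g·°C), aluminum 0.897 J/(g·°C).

Energy conservation, ΣQ = 0:
722.2*0.79*(T − 334.2) + 680*2*(T − 39.29) + 322.1*0.897*(T − 39.29) = 0
570.54(T − 334.2) + 1360(T − 39.29) + 288.92(T − 39.29) = 0
(570.54 + 1360 + 288.92) T = 570.54*334.2 + 1360*39.29 + 288.92*39.29
T ≈ 115.10 °C

T_f ≈ 115.1 °C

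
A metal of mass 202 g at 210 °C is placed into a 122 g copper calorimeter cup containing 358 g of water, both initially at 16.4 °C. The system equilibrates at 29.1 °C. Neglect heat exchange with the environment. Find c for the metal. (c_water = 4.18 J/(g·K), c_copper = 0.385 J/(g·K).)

Conservation of energy gives ΣQ = 0:
202·c·(29.1 − 210) + 358·4.18·(29.1 − 16.4) + 122·0.385·(29.1 − 16.4) = 0
-36542 c = -19601
c = -19601/-36542 ≈ 0.5364 J/(g·K)

c ≈ 0.536 J/(g·K)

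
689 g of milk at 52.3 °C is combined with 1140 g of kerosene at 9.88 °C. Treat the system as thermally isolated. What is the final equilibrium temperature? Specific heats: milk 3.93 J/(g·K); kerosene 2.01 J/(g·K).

T_f ≈ 32.9 °C

Heat lost by the milk equals heat gained by the kerosene:
689×3.93×(52.3 − T) = 1140×2.01×(T − 9.88)
2707.8(52.3 − T) = 2291.4(T − 9.88)
4999.2 T = 164255  ⇒  T ≈ 32.86 °C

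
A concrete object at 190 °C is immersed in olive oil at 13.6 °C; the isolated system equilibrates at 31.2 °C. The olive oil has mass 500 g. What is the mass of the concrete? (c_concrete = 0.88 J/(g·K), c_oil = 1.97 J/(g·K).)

|Q_concrete| = |Q_oil|:
m·0.88·(190 − 31.2) = 500·1.97·(31.2 − 13.6)
139.74 m = 17336  ⇒  m ≈ 124.1 g

m ≈ 124 g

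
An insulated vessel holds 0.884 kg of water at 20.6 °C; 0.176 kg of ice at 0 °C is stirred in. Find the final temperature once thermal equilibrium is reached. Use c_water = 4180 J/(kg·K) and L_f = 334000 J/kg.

T_f ≈ 3.9 °C

Energy conservation, ΣQ = 0:
latent heat to melt: 0.176·334000 = 58784
  meltwater 0→T: 0.176·4180·T = 735.68 T
  water: 3695.1(T − 20.6)
4430.8 T = 76119 − 58784 = 17335
T ≈ 3.91 °C — above 0 °C, consistent with complete melting.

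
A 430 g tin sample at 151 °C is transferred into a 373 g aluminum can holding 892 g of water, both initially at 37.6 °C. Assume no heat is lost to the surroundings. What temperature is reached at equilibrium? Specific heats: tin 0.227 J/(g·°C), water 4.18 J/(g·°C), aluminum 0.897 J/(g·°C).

Heat gained plus heat lost sum to zero:
430*0.227*(T − 151) + 892*4.18*(T − 37.6) + 373*0.897*(T − 37.6) = 0
(97.61 + 3728.6 + 334.58) T = 97.61*151 + 3728.6*37.6 + 334.58*37.6
T = 167513/4160.8 ≈ 40.26 °C

T_f ≈ 40.3 °C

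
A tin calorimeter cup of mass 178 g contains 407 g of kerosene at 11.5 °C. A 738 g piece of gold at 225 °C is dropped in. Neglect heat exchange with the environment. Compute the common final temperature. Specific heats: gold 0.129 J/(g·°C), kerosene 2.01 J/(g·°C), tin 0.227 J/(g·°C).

T_f ≈ 32.8 °C

Net heat exchanged in the isolated system is zero:
738·0.129·(T − 225) + 407·2.01·(T − 11.5) + 178·0.227·(T − 11.5) = 0
953.68 T = 31293
T = 31293 / 953.68 = 32.8 °C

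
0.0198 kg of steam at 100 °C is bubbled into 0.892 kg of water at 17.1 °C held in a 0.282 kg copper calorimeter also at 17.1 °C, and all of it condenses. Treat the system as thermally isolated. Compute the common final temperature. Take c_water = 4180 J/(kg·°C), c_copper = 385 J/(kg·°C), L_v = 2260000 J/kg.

Taking heat into each body as positive, Σ m c ΔT = 0:
condense steam: −0.0198·2260000 = −44748
  condensate cools 100→T: 0.0198·4180·(T − 100) = 82.76(T − 100)
  water warms: 0.892·4180·(T − 17.1) = 3728.6(T − 17.1)
  copper cup: 0.282·385·(T − 17.1) = 108.57(T − 17.1)
3919.9 T = 44748 + 8276.4 + 65615 = 118639
T ≈ 30.27 °C — below 100 °C, confirming all the steam condensed.

T_f ≈ 30.3 °C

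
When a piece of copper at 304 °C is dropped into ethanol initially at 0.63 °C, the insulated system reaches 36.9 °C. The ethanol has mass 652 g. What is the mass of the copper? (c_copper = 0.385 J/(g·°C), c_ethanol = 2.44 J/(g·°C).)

Heat gained plus heat lost sum to zero:
m·0.385·(36.9 − 304) + 652·2.44·(36.9 − 0.63) = 0
-102.83 m = -57701
m = -57701/-102.83 ≈ 561.1 g

m ≈ 561 g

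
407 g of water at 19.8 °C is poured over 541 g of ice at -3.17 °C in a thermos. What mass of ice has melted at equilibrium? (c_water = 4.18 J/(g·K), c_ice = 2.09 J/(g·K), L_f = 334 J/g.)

m_melted ≈ 90.1 g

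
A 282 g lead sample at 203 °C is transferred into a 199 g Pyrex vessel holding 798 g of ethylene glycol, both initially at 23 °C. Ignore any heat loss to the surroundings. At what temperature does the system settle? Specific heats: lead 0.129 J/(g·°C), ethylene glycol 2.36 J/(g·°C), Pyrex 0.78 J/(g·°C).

T_f ≈ 26.2 °C

Energy conservation, ΣQ = 0:
282·0.129·(T − 203) + 798·2.36·(T − 23) + 199·0.78·(T − 23) = 0
36.38(T − 203) + 1883.3(T − 23) + 155.22(T − 23) = 0
2074.9 T = 54270
T = 54270/2074.9 ≈ 26.16 °C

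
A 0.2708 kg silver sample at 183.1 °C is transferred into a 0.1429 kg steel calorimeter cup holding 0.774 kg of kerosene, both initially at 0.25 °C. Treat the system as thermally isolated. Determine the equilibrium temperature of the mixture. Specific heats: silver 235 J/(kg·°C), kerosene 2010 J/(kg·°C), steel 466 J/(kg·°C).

Conservation of energy gives ΣQ = 0:
0.2708×235×(T − 183.1) + 0.774×2010×(T − 0.25) + 0.1429×466×(T − 0.25) = 0
63.64(T − 183.1) + 1555.7(T − 0.25) + 66.59(T − 0.25) = 0
1686 T = 12058
T = 12058 / 1686 = 7.15 °C

T_f ≈ 7.2 °C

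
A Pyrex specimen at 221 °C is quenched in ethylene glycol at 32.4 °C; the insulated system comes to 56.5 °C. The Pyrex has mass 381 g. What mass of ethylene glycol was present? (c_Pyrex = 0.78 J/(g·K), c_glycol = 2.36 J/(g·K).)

m ≈ 860 g

|Q_Pyrex| = |Q_glycol|:
381·0.78·(221 − 56.5) = m·2.36·(56.5 − 32.4)
56.88 m = 48886  ⇒  m ≈ 859.5 g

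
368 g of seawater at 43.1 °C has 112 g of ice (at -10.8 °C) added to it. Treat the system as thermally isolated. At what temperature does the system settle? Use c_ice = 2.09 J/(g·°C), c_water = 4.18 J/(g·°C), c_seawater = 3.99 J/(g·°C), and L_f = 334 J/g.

Conservation of energy gives ΣQ = 0:
warm ice to 0 °C: 112·2.09·(0 − (-10.8)) = 2528.1; latent heat to melt: 112·334 = 37408; warm the meltwater: 468.16 T; seawater: 1468.3(T − 43.1)
1936.5 T = 63285 − 39936 = 23349
T ≈ 12.06 °C (positive, so assuming full melt was valid).

T_f ≈ 12.1 °C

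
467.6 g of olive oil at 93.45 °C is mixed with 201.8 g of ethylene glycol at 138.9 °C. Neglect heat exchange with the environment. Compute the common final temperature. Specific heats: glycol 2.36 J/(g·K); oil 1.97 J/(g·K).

T_f ≈ 108.9 °C

Set heat shed by the hot body equal to heat absorbed by the cold body:
201.8*2.36*(138.9 − T) = 467.6*1.97*(T − 93.45)
476.25(138.9 − T) = 921.17(T − 93.45)
1397.4 T = 152234  ⇒  T ≈ 108.94 °C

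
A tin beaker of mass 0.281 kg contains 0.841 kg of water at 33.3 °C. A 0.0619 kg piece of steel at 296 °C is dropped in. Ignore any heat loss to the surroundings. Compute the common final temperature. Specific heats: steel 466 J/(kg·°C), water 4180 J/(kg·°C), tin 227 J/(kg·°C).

T_f ≈ 35.4 °C

Setting the total heat transfer to zero:
0.0619*466*(T − 296) + 0.841*4180*(T − 33.3) + 0.281*227*(T − 33.3) = 0
(28.85 + 3515.4 + 63.79) T = 28.85*296 + 3515.4*33.3 + 63.79*33.3
T = 127724 / 3608 = 35.4 °C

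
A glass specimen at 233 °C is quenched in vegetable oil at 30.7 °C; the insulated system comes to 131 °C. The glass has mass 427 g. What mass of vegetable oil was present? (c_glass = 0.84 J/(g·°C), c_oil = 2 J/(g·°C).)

|Q_glass| = |Q_oil|:
427×0.84×(233 − 131) = m×2×(131 − 30.7)
200.6 m = 36585  ⇒  m ≈ 182.4 g

m ≈ 182 g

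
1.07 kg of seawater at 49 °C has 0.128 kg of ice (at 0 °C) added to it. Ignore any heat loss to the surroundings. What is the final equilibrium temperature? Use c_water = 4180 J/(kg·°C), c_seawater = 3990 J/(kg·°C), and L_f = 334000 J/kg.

T_f ≈ 34.6 °C

Energy balance with sensible and latent terms:
latent heat to melt: 0.128×334000 = 42752
  warm the meltwater: 535.04 T
  seawater cools: 1.07×3990×(T − 49) = 4269.3(T − 49)
4804.3 T = 209196 − 42752 = 166444
T ≈ 34.64 °C. Since T > 0 °C, the all-ice-melts assumption holds.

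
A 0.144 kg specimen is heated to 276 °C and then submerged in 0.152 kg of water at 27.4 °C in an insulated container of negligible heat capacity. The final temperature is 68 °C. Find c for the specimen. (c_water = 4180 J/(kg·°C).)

c ≈ 861 J/(kg·°C)

Heat gained plus heat lost sum to zero:
0.144·c·(68 − 276) + 0.152·4180·(68 − 27.4) = 0
-29.95 c = -25796
c = -25796/-29.95 ≈ 861.2 J/(kg·°C)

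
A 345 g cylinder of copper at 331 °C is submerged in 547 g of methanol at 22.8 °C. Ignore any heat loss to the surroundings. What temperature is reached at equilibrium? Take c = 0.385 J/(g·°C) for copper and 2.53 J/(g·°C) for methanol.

T_f is the heat-capacity-weighted average of the initial temperatures:
T_f = (132.83·331 + 1383.9·22.8) / (132.83 + 1383.9)
    = 75518 / 1516.7 ≈ 49.79 °C

T_f ≈ 49.8 °C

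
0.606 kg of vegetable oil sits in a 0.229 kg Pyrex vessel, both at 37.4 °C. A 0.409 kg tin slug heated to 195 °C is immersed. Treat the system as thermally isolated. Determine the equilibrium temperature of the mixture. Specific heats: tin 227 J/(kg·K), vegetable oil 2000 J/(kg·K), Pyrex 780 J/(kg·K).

T_f ≈ 47.3 °C

With ΣQ=0 the equilibrium temperature is the m·c-weighted mean:
T_f = (92.84*195 + 1212*37.4 + 178.62*37.4) / (92.84 + 1212 + 178.62)
    = 70114 / 1483.5 ≈ 47.26 °C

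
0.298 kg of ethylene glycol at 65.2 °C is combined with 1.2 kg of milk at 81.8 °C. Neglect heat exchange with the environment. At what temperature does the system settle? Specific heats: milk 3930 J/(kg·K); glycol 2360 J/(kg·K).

Setting the total heat transfer to zero:
1.2×3930×(T − 81.8) + 0.298×2360×(T − 65.2) = 0
5419.3 T = 431623
T = 431623/5419.3 ≈ 79.65 °C

T_f ≈ 79.6 °C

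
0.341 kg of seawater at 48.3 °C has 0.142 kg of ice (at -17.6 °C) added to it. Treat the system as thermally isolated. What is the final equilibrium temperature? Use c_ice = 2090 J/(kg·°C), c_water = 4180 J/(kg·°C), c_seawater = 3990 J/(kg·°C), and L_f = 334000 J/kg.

Setting the total heat transfer to zero:
ice -17.6→0 °C: 0.142×2090×17.6 = 5223.3
  fusion: m_ice L_f = 0.142×334000 = 47428
  warm the meltwater: 593.56 T
  seawater: 1360.6(T − 48.3)
1954.2 T = 65716 − 52651 = 13065
T ≈ 6.69 °C (positive, so assuming full melt was valid).

T_f ≈ 6.7 °C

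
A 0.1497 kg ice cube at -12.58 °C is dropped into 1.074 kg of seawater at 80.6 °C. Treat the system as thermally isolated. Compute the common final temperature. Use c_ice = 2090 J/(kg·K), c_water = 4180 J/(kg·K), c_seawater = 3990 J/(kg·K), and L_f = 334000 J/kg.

T_f ≈ 59.3 °C

Heat gained plus heat lost sum to zero:
ice -12.58→0 °C: 0.1497·2090·12.58 = 3935.9
  fusion: m_ice L_f = 0.1497·334000 = 50000
  warm the meltwater: 625.75 T
  seawater: 4285.3(T − 80.6)
4911 T = 345392 − 53936 = 291456
T ≈ 59.35 °C. Since T > 0 °C, the all-ice-melts assumption holds.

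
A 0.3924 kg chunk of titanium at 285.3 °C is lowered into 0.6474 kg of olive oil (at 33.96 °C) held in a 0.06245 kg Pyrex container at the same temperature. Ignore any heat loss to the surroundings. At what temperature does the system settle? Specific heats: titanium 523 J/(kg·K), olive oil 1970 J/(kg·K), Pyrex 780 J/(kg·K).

T_f ≈ 67.7 °C

Energy conservation, ΣQ = 0:
0.3924·523·(T − 285.3) + 0.6474·1970·(T − 33.96) + 0.06245·780·(T − 33.96) = 0
1529.3 T = 103517
T = 103517/1529.3 ≈ 67.69 °C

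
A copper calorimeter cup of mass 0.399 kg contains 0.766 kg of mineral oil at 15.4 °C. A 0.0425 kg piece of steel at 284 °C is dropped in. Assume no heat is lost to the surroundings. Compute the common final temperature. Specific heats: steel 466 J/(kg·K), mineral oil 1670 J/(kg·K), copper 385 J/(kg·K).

Net heat exchanged in the isolated system is zero:
0.0425·466·(T − 284) + 0.766·1670·(T − 15.4) + 0.399·385·(T − 15.4) = 0
19.8(T − 284) + 1279.2(T − 15.4) + 153.62(T − 15.4) = 0
(19.8 + 1279.2 + 153.62) T = 19.8·284 + 1279.2·15.4 + 153.62·15.4
T = 27690/1452.6 ≈ 19.06 °C

T_f ≈ 19.1 °C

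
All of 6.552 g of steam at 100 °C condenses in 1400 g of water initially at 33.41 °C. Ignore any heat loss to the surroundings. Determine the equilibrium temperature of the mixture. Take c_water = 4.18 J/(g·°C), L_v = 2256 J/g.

Let T be the final temperature. ΣQ_i = 0:
steam→water at 100 °C releases m L_v = 6.552·2256 = 14781; condensed water 100 °C→T: 27.39(T − 100); original water: 5852(T − 33.41)
5879.4 T = 14781 + 2738.7 + 195515 = 213035
T ≈ 36.23 °C, under the boiling point, so the assumption holds.

T_f ≈ 36.2 °C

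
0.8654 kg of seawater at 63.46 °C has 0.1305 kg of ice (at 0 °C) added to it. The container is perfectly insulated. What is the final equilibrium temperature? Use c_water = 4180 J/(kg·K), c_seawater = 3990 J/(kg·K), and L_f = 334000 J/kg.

T_f ≈ 43.9 °C

Taking heat into each body as positive, Σ m c ΔT = 0:
fusion: m_ice L_f = 0.1305×334000 = 43587
  warm the meltwater: 545.49 T
  seawater cools: 0.8654×3990×(T − 63.46) = 3452.9(T − 63.46)
3998.4 T = 219124 − 43587 = 175537
T ≈ 43.90 °C. Since T > 0 °C, the all-ice-melts assumption holds.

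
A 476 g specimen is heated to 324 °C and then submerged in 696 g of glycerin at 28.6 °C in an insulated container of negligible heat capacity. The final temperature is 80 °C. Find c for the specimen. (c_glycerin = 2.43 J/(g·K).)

c ≈ 0.748 J/(g·K)

m_s c (T_s − T_f) = m_glycerin c_glycerin (T_f − T_0):
476×c×(324 − 80) = 696×2.43×(80 − 28.6)
116144 c = 86932  ⇒  c ≈ 0.7485 J/(g·K)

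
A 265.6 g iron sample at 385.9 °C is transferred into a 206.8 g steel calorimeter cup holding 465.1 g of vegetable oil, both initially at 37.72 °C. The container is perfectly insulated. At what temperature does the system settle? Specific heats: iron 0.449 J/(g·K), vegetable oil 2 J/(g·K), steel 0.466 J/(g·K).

T_f ≈ 74.0 °C

Taking heat into each body as positive, Σ m c ΔT = 0:
265.6·0.449·(T − 385.9) + 465.1·2·(T − 37.72) + 206.8·0.466·(T − 37.72) = 0
(119.25 + 930.2 + 96.37) T = 119.25·385.9 + 930.2·37.72 + 96.37·37.72
T = 84742 / 1145.8 = 74 °C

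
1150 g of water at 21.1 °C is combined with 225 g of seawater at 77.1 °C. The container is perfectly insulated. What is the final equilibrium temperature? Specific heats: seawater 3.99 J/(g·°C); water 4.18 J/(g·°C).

T_f ≈ 29.9 °C

T_f = Σ m_i c_i T_i / Σ m_i c_i:
T_f = (897.75·77.1 + 4807·21.1) / (897.75 + 4807)
    = 170644 / 5704.8 ≈ 29.91 °C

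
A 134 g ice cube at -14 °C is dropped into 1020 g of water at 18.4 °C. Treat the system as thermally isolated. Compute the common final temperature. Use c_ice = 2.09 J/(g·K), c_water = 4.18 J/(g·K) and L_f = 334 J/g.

Let T be the final temperature. ΣQ_i = 0:
warm ice to 0 °C: 134·2.09·(0 − (-14)) = 3920.8; latent heat to melt: 134·334 = 44756; warm the meltwater: 560.12 T; water cools: 1020·4.18·(T − 18.4) = 4263.6(T − 18.4)
4823.7 T = 78450 − 48677 = 29773
T ≈ 6.17 °C — above 0 °C, consistent with complete melting.

T_f ≈ 6.2 °C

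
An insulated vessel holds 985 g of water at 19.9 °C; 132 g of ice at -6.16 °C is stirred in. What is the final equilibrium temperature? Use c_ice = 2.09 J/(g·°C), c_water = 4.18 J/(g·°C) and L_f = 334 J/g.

T_f ≈ 7.7 °C

Let T be the final temperature. ΣQ_i = 0:
warm ice to 0 °C: 132×2.09×(0 − (-6.16)) = 1699.4
  melt ice: 132×334 = 44088
  warm the meltwater: 551.76 T
  water cools: 985×4.18×(T − 19.9) = 4117.3(T − 19.9)
4669.1 T = 81934 − 45787 = 36147
T ≈ 7.74 °C. Since T > 0 °C, the all-ice-melts assumption holds.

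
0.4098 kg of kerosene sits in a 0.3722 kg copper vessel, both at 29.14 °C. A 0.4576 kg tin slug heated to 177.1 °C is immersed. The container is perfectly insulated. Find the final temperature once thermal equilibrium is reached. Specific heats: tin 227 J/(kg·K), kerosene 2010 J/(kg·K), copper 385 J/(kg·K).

Taking heat into each body as positive, Σ m c ΔT = 0:
0.4576*227*(T − 177.1) + 0.4098*2010*(T − 29.14) + 0.3722*385*(T − 29.14) = 0
103.88(T − 177.1) + 823.7(T − 29.14) + 143.3(T − 29.14) = 0
1070.9 T = 46575
T = 46575/1070.9 ≈ 43.49 °C

T_f ≈ 43.5 °C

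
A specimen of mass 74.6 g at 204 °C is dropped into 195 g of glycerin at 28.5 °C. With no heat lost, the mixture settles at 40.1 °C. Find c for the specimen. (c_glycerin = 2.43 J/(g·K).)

c ≈ 0.45 J/(g·K)

Energy conservation, ΣQ = 0:
74.6×c×(40.1 − 204) + 195×2.43×(40.1 − 28.5) = 0
-12227 c = -5496.7
c = -5496.7/-12227 ≈ 0.4496 J/(g·K)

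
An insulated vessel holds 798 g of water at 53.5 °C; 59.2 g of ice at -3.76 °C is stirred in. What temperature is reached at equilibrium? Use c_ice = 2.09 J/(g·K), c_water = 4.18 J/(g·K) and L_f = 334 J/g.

Energy conservation, ΣQ = 0:
warm ice to 0 °C: 59.2×2.09×(0 − (-3.76)) = 465.22
  fusion: m_ice L_f = 59.2×334 = 19773
  warm the meltwater: 247.46 T
  water: 3335.6(T − 53.5)
3583.1 T = 178457 − 20238 = 158219
T ≈ 44.16 °C — above 0 °C, consistent with complete melting.

T_f ≈ 44.2 °C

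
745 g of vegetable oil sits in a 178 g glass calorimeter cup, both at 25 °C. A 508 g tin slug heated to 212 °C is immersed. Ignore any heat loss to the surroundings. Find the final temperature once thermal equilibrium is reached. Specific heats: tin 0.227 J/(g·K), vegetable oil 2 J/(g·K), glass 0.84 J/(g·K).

T_f ≈ 37.3 °C

Let T be the final temperature. ΣQ_i = 0:
508*0.227*(T − 212) + 745*2*(T − 25) + 178*0.84*(T − 25) = 0
115.32(T − 212) + 1490(T − 25) + 149.52(T − 25) = 0
1754.8 T = 65435
T ≈ 37.29 °C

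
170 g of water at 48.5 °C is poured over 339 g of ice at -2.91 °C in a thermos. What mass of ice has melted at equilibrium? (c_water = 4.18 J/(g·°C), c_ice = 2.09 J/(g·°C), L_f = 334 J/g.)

Water can give up m c ΔT = 170×4.18×48.5 = 34464 J before reaching 0 °C.
Of that, 339×2.09×2.91 = 2061.8 J goes to bring the ice to 0 °C, leaving 32402 J.
Fully melting the ice requires m_ice L_f = 339×334 = 113226 J.
That's not enough to melt it all — equilibrium is at 0 °C with ice remaining.
m_melted×334 = 32402  ⇒  m_melted ≈ 97.01 g.

m_melted ≈ 97 g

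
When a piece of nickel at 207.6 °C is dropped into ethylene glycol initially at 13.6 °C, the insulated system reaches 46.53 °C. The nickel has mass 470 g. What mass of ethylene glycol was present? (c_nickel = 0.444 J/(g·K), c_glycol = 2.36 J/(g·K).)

m ≈ 433 g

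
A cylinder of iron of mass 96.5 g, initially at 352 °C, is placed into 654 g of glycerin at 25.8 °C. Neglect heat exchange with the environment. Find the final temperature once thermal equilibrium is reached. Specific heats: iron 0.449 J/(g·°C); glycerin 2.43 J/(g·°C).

T_f ≈ 34.5 °C

Setting the total heat transfer to zero:
96.5·0.449·(T − 352) + 654·2.43·(T − 25.8) = 0
43.33(T − 352) + 1589.2(T − 25.8) = 0
1632.5 T = 56254
T ≈ 34.46 °C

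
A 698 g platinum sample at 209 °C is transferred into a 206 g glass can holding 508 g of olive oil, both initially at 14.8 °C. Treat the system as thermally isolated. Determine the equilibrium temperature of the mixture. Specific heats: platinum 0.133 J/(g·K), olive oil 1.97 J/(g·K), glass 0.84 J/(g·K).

T_f ≈ 29.0 °C

Setting the total heat transfer to zero:
698*0.133*(T − 209) + 508*1.97*(T − 14.8) + 206*0.84*(T − 14.8) = 0
92.83(T − 209) + 1000.8(T − 14.8) + 173.04(T − 14.8) = 0
(92.83 + 1000.8 + 173.04) T = 92.83*209 + 1000.8*14.8 + 173.04*14.8
T ≈ 29.03 °C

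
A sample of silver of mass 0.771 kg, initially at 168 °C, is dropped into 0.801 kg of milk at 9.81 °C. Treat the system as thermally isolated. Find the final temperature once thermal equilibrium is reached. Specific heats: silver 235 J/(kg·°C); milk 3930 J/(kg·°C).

T_f ≈ 18.4 °C

|Q_silver| = |Q_milk|:
0.771·235·(168 − T) = 0.801·3930·(T − 9.81)
181.19(168 − T) = 3147.9(T − 9.81)
3329.1 T = 61320  ⇒  T ≈ 18.42 °C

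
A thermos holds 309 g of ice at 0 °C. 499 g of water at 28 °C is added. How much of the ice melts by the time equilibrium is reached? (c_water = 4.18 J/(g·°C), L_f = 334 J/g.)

Cooling the water to 0 °C releases 499×4.18×28 = 58403 J.
Melting all 309 g of ice would need 309×334 = 103206 J.
That's not enough to melt it all — equilibrium is at 0 °C with ice remaining.
m_melt = 58403 / L_f = 174.9 g.

m_melted ≈ 175 g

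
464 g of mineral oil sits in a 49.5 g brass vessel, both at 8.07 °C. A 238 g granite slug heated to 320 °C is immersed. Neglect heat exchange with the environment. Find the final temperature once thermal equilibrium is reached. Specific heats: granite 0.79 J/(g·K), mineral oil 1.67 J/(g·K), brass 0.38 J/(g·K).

Taking heat into each body as positive, Σ m c ΔT = 0:
238*0.79*(T − 320) + 464*1.67*(T − 8.07) + 49.5*0.38*(T − 8.07) = 0
981.71 T = 66571
T = 66571 / 981.71 = 67.8 °C

T_f ≈ 67.8 °C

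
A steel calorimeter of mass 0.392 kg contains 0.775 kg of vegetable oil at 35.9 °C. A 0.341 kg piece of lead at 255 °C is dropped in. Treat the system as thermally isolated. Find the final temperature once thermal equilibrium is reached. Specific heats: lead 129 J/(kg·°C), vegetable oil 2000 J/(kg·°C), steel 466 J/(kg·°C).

T_f ≈ 41.3 °C

Setting the total heat transfer to zero:
0.341·129·(T − 255) + 0.775·2000·(T − 35.9) + 0.392·466·(T − 35.9) = 0
(43.99 + 1550 + 182.67) T = 43.99·255 + 1550·35.9 + 182.67·35.9
T ≈ 41.32 °C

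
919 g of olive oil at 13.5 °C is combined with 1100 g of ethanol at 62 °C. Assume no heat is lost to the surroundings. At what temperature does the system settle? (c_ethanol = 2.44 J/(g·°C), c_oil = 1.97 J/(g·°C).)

T_f is the heat-capacity-weighted average of the initial temperatures:
T_f = (2684×62 + 1810.4×13.5) / (2684 + 1810.4)
    = 190849 / 4494.4 ≈ 42.46 °C

T_f ≈ 42.5 °C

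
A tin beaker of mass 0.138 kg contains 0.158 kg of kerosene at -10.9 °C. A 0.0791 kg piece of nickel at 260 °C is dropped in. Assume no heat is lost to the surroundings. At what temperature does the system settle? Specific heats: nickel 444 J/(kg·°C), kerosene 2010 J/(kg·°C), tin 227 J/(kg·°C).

Energy conservation, ΣQ = 0:
0.0791*444*(T − 260) + 0.158*2010*(T − (-10.9)) + 0.138*227*(T − (-10.9)) = 0
384.03 T = 5328.2
T = 5328.2/384.03 ≈ 13.87 °C

T_f ≈ 13.9 °C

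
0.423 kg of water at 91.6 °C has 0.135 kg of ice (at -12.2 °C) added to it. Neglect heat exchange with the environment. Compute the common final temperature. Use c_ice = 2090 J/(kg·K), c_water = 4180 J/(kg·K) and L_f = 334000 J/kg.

T_f ≈ 48.6 °C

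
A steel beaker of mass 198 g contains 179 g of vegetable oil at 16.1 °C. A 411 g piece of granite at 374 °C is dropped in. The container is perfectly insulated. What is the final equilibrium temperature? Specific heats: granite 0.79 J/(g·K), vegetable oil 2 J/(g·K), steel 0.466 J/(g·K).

Energy conservation, ΣQ = 0:
411×0.79×(T − 374) + 179×2×(T − 16.1) + 198×0.466×(T − 16.1) = 0
774.96 T = 128683
T = 128683/774.96 ≈ 166.05 °C

T_f ≈ 166.1 °C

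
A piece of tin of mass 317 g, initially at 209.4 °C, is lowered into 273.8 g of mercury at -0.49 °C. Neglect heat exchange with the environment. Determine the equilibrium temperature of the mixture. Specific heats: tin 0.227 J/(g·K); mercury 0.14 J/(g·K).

Set heat shed by the hot body equal to heat absorbed by the cold body:
317·0.227·(209.4 − T) = 273.8·0.14·(T − (-0.49))
71.96(209.4 − T) = 38.33(T − (-0.49))
110.29 T = 15049  ⇒  T ≈ 136.45 °C

T_f ≈ 136.5 °C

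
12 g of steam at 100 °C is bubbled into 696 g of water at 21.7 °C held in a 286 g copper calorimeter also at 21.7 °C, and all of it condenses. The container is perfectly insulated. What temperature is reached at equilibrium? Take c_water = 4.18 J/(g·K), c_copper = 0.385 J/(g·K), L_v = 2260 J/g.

T_f ≈ 31.8 °C

Energy balance with sensible and latent terms:
condense steam: −12×2260 = −27120; condensed water 100 °C→T: 50.16(T − 100); water warms: 696×4.18×(T − 21.7) = 2909.3(T − 21.7); cup: 110.11(T − 21.7)
3069.5 T = 27120 + 5016 + 65521 = 97657
T ≈ 31.81 °C, under the boiling point, so the assumption holds.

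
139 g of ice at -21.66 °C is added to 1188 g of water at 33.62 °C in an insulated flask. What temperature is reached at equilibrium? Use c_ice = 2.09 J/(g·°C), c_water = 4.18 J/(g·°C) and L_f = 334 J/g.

T_f ≈ 20.6 °C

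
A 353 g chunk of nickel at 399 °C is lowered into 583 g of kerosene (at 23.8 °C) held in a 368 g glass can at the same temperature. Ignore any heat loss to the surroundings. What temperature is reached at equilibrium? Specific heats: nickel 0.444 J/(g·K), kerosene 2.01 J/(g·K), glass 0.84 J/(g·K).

T_f ≈ 59.7 °C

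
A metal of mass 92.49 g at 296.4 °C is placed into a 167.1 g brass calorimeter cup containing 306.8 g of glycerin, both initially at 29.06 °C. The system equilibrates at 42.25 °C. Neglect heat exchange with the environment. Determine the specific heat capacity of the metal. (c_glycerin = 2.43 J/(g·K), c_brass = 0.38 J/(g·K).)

Energy conservation, ΣQ = 0:
92.49·c·(42.25 − 296.4) + 306.8·2.43·(42.25 − 29.06) + 167.1·0.38·(42.25 − 29.06) = 0
-23506 c = -10671
c = -10671/-23506 ≈ 0.454 J/(g·K)

c ≈ 0.454 J/(g·K)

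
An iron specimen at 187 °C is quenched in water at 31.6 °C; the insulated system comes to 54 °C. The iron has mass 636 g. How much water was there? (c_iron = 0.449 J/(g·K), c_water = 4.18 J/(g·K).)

m ≈ 406 g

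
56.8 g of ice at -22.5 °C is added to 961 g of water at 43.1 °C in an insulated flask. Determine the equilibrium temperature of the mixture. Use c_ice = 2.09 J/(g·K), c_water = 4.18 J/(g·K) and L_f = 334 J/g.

Setting the total heat transfer to zero:
ice -22.5→0 °C: 56.8·2.09·22.5 = 2671
  fusion: m_ice L_f = 56.8·334 = 18971
  warm the meltwater: 237.42 T
  water cools: 961·4.18·(T − 43.1) = 4017(T − 43.1)
4254.4 T = 173132 − 21642 = 151490
T ≈ 35.61 °C (positive, so assuming full melt was valid).

T_f ≈ 35.6 °C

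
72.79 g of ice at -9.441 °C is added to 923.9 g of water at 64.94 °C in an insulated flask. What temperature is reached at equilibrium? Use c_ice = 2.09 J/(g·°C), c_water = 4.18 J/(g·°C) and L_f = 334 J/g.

Setting the total heat transfer to zero:
warm ice to 0 °C: 72.79·2.09·(0 − (-9.441)) = 1436.3; fusion: m_ice L_f = 72.79·334 = 24312; meltwater 0→T: 72.79·4.18·T = 304.26 T; water: 3861.9(T − 64.94)
4166.2 T = 250792 − 25748 = 225044
T ≈ 54.02 °C (positive, so assuming full melt was valid).

T_f ≈ 54.0 °C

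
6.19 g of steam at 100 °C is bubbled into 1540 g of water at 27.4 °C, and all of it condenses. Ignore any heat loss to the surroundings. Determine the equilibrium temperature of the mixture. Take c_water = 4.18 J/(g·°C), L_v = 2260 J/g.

Heat gained plus heat lost sum to zero:
latent heat released on condensation: 6.19×2260 = 13989
  condensed water 100 °C→T: 25.87(T − 100)
  original water: 6437.2(T − 27.4)
6463.1 T = 13989 + 2587.4 + 176379 = 192956
T ≈ 29.86 °C, under the boiling point, so the assumption holds.

T_f ≈ 29.9 °C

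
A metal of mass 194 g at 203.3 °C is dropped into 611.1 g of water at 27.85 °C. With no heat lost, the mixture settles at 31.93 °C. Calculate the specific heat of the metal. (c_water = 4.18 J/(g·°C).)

Setting the total heat transfer to zero:
194·c·(31.93 − 203.3) + 611.1·4.18·(31.93 − 27.85) = 0
-33246 c = -10422
c = -10422/-33246 ≈ 0.3135 J/(g·°C)

c ≈ 0.313 J/(g·°C)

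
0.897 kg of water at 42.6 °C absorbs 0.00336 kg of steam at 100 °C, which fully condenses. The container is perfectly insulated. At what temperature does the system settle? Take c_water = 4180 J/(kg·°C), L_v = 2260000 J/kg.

T_f ≈ 44.8 °C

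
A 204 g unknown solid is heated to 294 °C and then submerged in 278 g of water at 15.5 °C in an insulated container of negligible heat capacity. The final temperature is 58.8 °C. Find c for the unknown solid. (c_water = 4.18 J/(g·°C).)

c ≈ 1.05 J/(g·°C)

Net heat exchanged in the isolated system is zero:
204·c·(58.8 − 294) + 278·4.18·(58.8 − 15.5) = 0
-47981 c = -50316
c = -50316/-47981 ≈ 1.049 J/(g·°C)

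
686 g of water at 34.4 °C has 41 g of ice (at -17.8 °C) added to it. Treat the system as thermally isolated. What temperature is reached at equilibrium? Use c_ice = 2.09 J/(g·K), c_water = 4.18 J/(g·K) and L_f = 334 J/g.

T_f ≈ 27.5 °C

Conservation of energy gives ΣQ = 0:
warm ice to 0 °C: 41×2.09×(0 − (-17.8)) = 1525.3; fusion: m_ice L_f = 41×334 = 13694; warm the meltwater: 171.38 T; water cools: 686×4.18×(T − 34.4) = 2867.5(T − 34.4)
3038.9 T = 98641 − 15219 = 83422
T ≈ 27.45 °C — above 0 °C, consistent with complete melting.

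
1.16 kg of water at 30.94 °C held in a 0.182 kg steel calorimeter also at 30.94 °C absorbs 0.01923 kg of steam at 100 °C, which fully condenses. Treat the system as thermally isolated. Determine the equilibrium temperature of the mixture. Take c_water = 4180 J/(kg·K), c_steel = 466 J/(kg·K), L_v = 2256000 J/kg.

T_f ≈ 40.7 °C

Sum of m c ΔT and latent-heat terms is zero:
condense steam: −0.01923·2256000 = −43383; condensate cools 100→T: 0.01923·4180·(T − 100) = 80.38(T − 100); water warms: 1.16·4180·(T − 30.94) = 4848.8(T − 30.94); cup: 84.81(T − 30.94)
5014 T = 43383 + 8038.1 + 152646 = 204067
T ≈ 40.70 °C, under the boiling point, so the assumption holds.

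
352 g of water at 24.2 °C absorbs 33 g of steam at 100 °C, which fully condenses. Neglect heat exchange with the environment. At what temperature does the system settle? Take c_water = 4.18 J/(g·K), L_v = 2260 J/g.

T_f ≈ 77.0 °C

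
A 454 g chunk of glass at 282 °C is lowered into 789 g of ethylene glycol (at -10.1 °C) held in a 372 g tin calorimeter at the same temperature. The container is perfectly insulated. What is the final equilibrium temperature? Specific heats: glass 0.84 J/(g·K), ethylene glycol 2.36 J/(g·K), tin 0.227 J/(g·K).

T_f ≈ 37.8 °C

Net heat exchanged in the isolated system is zero:
454·0.84·(T − 282) + 789·2.36·(T − (-10.1)) + 372·0.227·(T − (-10.1)) = 0
381.36(T − 282) + 1862(T − (-10.1)) + 84.44(T − (-10.1)) = 0
(381.36 + 1862 + 84.44) T = 381.36·282 + 1862·(-10.1) + 84.44·(-10.1)
T = 87884/2327.8 ≈ 37.75 °C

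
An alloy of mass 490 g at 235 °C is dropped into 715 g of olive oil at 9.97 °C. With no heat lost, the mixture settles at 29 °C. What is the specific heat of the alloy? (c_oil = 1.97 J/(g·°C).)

Heat lost by the alloy = heat gained by the oil:
490×c×(235 − 29) = 715×1.97×(29 − 9.97)
100940 c = 26805  ⇒  c ≈ 0.2656 J/(g·°C)

c ≈ 0.266 J/(g·°C)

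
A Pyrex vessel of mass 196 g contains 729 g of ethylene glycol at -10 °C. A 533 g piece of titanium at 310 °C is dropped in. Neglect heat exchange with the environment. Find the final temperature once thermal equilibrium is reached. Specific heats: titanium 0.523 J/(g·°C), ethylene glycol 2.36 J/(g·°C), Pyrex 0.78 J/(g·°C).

Setting the total heat transfer to zero:
533*0.523*(T − 310) + 729*2.36*(T − (-10)) + 196*0.78*(T − (-10)) = 0
278.76(T − 310) + 1720.4(T − (-10)) + 152.88(T − (-10)) = 0
(278.76 + 1720.4 + 152.88) T = 278.76*310 + 1720.4*(-10) + 152.88*(-10)
T = 67682 / 2152.1 = 31.4 °C

T_f ≈ 31.4 °C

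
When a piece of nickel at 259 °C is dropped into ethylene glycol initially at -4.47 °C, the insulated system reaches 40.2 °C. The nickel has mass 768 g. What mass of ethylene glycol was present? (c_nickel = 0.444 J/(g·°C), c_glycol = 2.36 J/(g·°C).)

m ≈ 708 g

Heat lost by the nickel = heat gained by the glycol:
768×0.444×(259 − 40.2) = m×2.36×(40.2 − (-4.47))
105.42 m = 74609  ⇒  m ≈ 707.7 g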